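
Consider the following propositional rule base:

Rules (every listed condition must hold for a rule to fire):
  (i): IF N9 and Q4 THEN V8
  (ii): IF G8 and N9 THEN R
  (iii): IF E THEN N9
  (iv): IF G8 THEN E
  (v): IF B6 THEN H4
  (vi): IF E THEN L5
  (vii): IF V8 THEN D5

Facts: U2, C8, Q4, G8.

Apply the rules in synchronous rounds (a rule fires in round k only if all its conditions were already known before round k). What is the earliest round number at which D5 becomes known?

4

Round 1: (iv) [IF G8 THEN E]. Adds E.
Round 2: (iii) [IF E THEN N9]; (vi) [IF E THEN L5]. Adds N9, L5.
Round 3: (i) [IF N9 and Q4 THEN V8]; (ii) [IF G8 and N9 THEN R]. Adds V8, R.
Round 4: (vii) [IF V8 THEN D5]. Adds D5.
D5 first appears in round 4.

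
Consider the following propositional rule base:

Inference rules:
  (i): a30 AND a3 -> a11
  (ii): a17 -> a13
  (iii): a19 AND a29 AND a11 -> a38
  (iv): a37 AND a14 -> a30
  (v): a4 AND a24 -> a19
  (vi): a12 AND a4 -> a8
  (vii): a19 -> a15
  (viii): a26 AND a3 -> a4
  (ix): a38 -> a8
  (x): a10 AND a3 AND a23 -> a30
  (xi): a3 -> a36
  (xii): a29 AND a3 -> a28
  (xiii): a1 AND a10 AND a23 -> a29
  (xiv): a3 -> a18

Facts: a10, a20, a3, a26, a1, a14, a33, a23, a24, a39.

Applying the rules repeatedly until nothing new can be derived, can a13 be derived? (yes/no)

no

Round 1 fires (viii), (x), (xi), (xiii), (xiv), giving a4, a30, a36, a29, a18.
Round 2 fires (i), (v), (xii), giving a11, a19, a28.
Round 3 fires (iii), (vii), giving a38, a15.
Round 4 fires (ix), giving a8.
Fixed point reached. a13 is concluded only by (ii); (ii) needs a17 (never derived).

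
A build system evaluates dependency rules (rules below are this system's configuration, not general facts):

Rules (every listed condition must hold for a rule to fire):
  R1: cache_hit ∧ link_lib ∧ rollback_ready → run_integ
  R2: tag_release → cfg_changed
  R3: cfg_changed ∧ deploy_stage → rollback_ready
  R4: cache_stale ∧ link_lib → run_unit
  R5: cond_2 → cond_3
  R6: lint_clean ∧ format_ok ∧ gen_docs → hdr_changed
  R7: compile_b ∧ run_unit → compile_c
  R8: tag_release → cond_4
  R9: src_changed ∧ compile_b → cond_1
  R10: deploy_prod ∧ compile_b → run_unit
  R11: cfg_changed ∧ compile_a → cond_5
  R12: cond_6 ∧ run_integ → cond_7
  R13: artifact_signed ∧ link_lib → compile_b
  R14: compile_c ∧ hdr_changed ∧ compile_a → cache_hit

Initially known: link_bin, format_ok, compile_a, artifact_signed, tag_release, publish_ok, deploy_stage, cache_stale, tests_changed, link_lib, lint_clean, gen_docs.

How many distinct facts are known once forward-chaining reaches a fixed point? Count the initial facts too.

Round 1: R2 [tag_release → cfg_changed]; R4 [cache_stale ∧ link_lib → run_unit]; R6 [lint_clean ∧ format_ok ∧ gen_docs → hdr_changed]; R8 [tag_release → cond_4]; R13 [artifact_signed ∧ link_lib → compile_b]. Adds cfg_changed, run_unit, hdr_changed, cond_4, compile_b.
Round 2: R3 [cfg_changed ∧ deploy_stage → rollback_ready]; R7 [compile_b ∧ run_unit → compile_c]; R11 [cfg_changed ∧ compile_a → cond_5]. Adds rollback_ready, compile_c, cond_5.
Round 3: R14 [compile_c ∧ hdr_changed ∧ compile_a → cache_hit]. Adds cache_hit.
Round 4: R1 [cache_hit ∧ link_lib ∧ rollback_ready → run_integ]. Adds run_integ.
Closure: {artifact_signed, cache_hit, cache_stale, cfg_changed, compile_a, compile_b, compile_c, cond_4, cond_5, deploy_stage, format_ok, gen_docs, hdr_changed, link_bin, link_lib, lint_clean, publish_ok, rollback_ready, run_integ, run_unit, tag_release, tests_changed} — 22 facts.

22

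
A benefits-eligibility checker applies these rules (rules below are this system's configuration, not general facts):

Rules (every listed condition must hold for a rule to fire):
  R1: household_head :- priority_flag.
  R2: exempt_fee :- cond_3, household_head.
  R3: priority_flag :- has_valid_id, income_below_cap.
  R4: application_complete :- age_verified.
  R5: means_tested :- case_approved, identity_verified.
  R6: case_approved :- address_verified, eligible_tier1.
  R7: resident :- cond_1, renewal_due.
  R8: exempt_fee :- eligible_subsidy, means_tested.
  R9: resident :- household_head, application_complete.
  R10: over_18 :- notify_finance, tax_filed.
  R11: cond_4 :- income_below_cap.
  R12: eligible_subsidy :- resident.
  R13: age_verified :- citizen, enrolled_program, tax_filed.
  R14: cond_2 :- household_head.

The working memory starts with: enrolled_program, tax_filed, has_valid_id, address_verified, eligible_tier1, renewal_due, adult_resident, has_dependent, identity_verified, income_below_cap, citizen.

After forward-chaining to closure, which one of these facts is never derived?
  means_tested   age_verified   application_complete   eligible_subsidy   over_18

over_18

[1] R3 [priority_flag :- has_valid_id, income_below_cap.]; R6 [case_approved :- address_verified, eligible_tier1.]; R11 [cond_4 :- income_below_cap.]; R13 [age_verified :- citizen, enrolled_program, tax_filed.]. ⇒ new: priority_flag, case_approved, cond_4, age_verified.
[2] R1 [household_head :- priority_flag.]; R4 [application_complete :- age_verified.]; R5 [means_tested :- case_approved, identity_verified.]. ⇒ new: household_head, application_complete, means_tested.
[3] R9 [resident :- household_head, application_complete.]; R14 [cond_2 :- household_head.]. ⇒ new: resident, cond_2.
[4] R12 [eligible_subsidy :- resident.]. ⇒ new: eligible_subsidy.
[5] R8 [exempt_fee :- eligible_subsidy, means_tested.]. ⇒ new: exempt_fee.
Derived: means_tested (round 2), application_complete (round 2), eligible_subsidy (round 4), age_verified (round 1). over_18 never appears in any round.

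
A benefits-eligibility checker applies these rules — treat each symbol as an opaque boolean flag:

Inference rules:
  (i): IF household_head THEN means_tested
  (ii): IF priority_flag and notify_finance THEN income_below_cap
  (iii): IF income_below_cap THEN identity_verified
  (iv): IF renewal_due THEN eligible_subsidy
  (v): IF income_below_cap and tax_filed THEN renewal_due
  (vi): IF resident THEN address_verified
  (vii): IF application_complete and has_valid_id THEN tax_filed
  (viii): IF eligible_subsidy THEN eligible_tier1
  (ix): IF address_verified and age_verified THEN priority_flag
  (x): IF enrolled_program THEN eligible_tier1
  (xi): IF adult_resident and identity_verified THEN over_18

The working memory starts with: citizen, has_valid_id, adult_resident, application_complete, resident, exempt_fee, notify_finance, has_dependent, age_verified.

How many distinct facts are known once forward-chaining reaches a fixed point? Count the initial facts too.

18

Round 1 — (vi), (vii), derive address_verified, tax_filed.
Round 2 — (ix), derive priority_flag.
Round 3 — (ii), derive income_below_cap.
Round 4 — (iii), (v), derive identity_verified, renewal_due.
Round 5 — (iv), (xi), derive eligible_subsidy, over_18.
Round 6 — (viii), derive eligible_tier1.
Closure: {address_verified, adult_resident, age_verified, application_complete, citizen, eligible_subsidy, eligible_tier1, exempt_fee, has_dependent, has_valid_id, identity_verified, income_below_cap, notify_finance, over_18, priority_flag, renewal_due, resident, tax_filed} — 18 facts.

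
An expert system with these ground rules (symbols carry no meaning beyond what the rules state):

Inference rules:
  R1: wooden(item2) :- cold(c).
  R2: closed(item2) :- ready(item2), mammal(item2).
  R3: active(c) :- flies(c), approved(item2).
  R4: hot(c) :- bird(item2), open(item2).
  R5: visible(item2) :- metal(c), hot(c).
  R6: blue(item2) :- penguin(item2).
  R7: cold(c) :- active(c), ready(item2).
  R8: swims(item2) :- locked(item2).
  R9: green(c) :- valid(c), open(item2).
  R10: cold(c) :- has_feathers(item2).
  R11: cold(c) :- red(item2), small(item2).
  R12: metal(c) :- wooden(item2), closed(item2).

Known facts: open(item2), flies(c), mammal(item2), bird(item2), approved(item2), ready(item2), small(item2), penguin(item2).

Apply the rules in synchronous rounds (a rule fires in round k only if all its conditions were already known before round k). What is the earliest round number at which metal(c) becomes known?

4

Round 1 — R2, R3, R4, R6, derive closed(item2), active(c), hot(c), blue(item2).
Round 2 — R7, derive cold(c).
Round 3 — R1, derive wooden(item2).
Round 4 — R12, derive metal(c).
metal(c) first appears in round 4.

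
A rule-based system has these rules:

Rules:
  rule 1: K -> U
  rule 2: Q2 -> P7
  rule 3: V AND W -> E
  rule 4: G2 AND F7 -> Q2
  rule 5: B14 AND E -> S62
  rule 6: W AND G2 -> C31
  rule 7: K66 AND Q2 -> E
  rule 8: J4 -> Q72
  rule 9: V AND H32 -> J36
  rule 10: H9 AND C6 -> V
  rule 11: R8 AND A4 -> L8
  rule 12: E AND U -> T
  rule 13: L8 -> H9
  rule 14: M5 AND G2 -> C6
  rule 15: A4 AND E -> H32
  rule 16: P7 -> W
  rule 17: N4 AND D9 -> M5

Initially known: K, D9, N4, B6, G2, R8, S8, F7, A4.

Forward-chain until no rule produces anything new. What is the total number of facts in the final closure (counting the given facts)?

Round 1 fires rule 1, rule 4, rule 11, rule 17, giving U, Q2, L8, M5.
Round 2 fires rule 2, rule 13, rule 14, giving P7, H9, C6.
Round 3 fires rule 10, rule 16, giving V, W.
Round 4 fires rule 3, rule 6, giving E, C31.
Round 5 fires rule 12, rule 15, giving T, H32.
Round 6 fires rule 9, giving J36.
Closure: {A4, B6, C31, C6, D9, E, F7, G2, H32, H9, J36, K, L8, M5, N4, P7, Q2, R8, S8, T, U, V, W} — 23 facts.

23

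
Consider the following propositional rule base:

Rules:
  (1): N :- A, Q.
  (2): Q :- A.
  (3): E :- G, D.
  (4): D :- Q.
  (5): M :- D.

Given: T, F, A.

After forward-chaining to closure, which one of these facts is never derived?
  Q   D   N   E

Round 1 — (2), derive Q.
Round 2 — (1), (4), derive N, D.
Round 3 — (5), derive M.
Derived: Q (round 1), D (round 2), N (round 2). E never appears in any round.

E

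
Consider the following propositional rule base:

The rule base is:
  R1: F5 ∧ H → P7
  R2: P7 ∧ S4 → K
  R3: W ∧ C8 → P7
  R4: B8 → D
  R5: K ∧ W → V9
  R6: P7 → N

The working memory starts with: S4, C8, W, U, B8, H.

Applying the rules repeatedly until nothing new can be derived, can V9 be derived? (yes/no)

Round 1: R3 [W ∧ C8 → P7]; R4 [B8 → D]. Adds P7, D.
Round 2: R2 [P7 ∧ S4 → K]; R6 [P7 → N]. Adds K, N.
Round 3: R5 [K ∧ W → V9]. Adds V9.
V9 appears in round 3, so it is derivable.

yes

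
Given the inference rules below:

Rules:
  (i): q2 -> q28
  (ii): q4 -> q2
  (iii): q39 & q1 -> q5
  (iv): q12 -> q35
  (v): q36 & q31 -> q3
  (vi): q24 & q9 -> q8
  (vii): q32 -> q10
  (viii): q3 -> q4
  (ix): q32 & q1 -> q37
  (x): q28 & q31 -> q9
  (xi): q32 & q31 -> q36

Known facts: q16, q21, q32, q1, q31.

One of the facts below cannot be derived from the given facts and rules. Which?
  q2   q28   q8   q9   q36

Round 1 fires (vii), (ix), (xi), giving q10, q37, q36.
Round 2 fires (v), giving q3.
Round 3 fires (viii), giving q4.
Round 4 fires (ii), giving q2.
Round 5 fires (i), giving q28.
Round 6 fires (x), giving q9.
Derived: q2 (round 4), q28 (round 5), q9 (round 6), q36 (round 1). q8 never appears in any round.

q8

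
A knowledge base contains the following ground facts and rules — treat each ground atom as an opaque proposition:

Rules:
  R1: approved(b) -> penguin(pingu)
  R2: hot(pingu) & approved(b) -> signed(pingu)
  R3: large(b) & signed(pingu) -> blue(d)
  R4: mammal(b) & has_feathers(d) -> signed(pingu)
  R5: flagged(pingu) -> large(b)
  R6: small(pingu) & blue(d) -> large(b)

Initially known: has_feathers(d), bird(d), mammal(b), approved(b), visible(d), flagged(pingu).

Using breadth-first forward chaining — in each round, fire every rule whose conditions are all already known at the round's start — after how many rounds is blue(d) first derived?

2

Round 1: R1 [approved(b) -> penguin(pingu)]; R4 [mammal(b) & has_feathers(d) -> signed(pingu)]; R5 [flagged(pingu) -> large(b)]. Adds penguin(pingu), signed(pingu), large(b).
Round 2: R3 [large(b) & signed(pingu) -> blue(d)]. Adds blue(d).
blue(d) first appears in round 2.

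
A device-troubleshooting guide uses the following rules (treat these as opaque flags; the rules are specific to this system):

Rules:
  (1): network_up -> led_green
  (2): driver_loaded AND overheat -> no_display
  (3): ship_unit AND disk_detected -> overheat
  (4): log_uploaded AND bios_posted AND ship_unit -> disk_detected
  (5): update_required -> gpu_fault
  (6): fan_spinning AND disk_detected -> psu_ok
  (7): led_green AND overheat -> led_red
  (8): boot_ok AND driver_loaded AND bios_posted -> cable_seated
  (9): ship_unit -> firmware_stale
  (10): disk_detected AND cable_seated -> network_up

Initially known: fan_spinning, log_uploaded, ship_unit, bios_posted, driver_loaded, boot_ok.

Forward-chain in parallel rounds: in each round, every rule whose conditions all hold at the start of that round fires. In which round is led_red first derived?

4

Round 1 — (4), (8), (9), derive disk_detected, cable_seated, firmware_stale.
Round 2 — (3), (6), (10), derive overheat, psu_ok, network_up.
Round 3 — (1), (2), derive led_green, no_display.
Round 4 — (7), derive led_red.
led_red first appears in round 4.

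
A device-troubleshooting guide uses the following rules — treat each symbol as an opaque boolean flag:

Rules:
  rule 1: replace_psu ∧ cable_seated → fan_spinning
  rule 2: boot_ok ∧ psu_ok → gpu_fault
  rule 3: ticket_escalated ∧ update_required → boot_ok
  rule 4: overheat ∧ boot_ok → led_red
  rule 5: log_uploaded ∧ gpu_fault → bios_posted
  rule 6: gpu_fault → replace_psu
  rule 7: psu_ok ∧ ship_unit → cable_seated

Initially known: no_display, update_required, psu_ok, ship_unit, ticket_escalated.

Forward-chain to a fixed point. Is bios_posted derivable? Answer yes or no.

Round 1: rule 3 [ticket_escalated ∧ update_required → boot_ok]; rule 7 [psu_ok ∧ ship_unit → cable_seated]. New: boot_ok, cable_seated.
Round 2: rule 2 [boot_ok ∧ psu_ok → gpu_fault]. New: gpu_fault.
Round 3: rule 6 [gpu_fault → replace_psu]. New: replace_psu.
Round 4: rule 1 [replace_psu ∧ cable_seated → fan_spinning]. New: fan_spinning.
Fixed point reached. bios_posted is concluded only by rule 5; rule 5 needs log_uploaded (never derived).

no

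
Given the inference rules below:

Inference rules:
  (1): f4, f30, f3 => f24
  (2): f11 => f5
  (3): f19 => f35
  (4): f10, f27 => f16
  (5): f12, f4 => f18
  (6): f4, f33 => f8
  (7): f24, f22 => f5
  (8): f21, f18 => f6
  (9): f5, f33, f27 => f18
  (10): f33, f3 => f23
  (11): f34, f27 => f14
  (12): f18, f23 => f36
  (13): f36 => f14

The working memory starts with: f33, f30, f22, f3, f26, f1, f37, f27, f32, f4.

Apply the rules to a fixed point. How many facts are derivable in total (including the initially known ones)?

17

Round 1 fires (1), (6), (10), giving f24, f8, f23.
Round 2 fires (7), giving f5.
Round 3 fires (9), giving f18.
Round 4 fires (12), giving f36.
Round 5 fires (13), giving f14.
Closure: {f1, f14, f18, f22, f23, f24, f26, f27, f3, f30, f32, f33, f36, f37, f4, f5, f8} — 17 facts.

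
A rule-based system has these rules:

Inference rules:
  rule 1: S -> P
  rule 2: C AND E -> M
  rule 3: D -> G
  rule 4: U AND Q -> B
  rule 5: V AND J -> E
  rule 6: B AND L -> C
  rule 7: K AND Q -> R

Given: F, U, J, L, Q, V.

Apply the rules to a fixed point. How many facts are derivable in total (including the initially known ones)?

Round 1: rule 4 [U AND Q -> B]; rule 5 [V AND J -> E]. Adds B, E.
Round 2: rule 6 [B AND L -> C]. Adds C.
Round 3: rule 2 [C AND E -> M]. Adds M.
Closure: {B, C, E, F, J, L, M, Q, U, V} — 10 facts.

10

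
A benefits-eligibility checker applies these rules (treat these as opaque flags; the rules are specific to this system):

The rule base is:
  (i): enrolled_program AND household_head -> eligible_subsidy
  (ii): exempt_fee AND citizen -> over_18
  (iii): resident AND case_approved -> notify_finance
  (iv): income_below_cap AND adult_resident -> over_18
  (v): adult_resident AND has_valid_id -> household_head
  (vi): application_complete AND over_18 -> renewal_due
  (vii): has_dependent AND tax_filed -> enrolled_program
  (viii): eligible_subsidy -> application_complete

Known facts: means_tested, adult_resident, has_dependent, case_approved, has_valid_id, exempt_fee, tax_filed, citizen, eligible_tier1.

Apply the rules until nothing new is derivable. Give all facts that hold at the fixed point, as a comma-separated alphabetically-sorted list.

adult_resident, application_complete, case_approved, citizen, eligible_subsidy, eligible_tier1, enrolled_program, exempt_fee, has_dependent, has_valid_id, household_head, means_tested, over_18, renewal_due, tax_filed

Round 1 — (ii), (v), (vii), derive over_18, household_head, enrolled_program.
Round 2 — (i), derive eligible_subsidy.
Round 3 — (viii), derive application_complete.
Round 4 — (vi), derive renewal_due.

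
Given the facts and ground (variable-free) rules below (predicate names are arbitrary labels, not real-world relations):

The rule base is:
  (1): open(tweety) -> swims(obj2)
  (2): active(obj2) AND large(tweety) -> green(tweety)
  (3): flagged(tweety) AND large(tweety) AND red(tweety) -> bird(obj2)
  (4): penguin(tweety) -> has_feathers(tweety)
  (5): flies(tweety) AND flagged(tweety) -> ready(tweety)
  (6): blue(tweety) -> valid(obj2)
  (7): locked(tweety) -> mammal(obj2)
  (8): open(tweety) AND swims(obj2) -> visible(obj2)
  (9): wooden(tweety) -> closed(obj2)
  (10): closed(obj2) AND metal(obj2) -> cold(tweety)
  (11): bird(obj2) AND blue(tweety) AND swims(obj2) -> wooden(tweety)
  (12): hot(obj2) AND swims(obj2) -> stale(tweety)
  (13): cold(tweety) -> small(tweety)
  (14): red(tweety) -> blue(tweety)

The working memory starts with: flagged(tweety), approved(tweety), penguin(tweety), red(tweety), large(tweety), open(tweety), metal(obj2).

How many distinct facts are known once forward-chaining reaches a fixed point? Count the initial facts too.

[1] (1) [open(tweety) -> swims(obj2)]; (3) [flagged(tweety) AND large(tweety) AND red(tweety) -> bird(obj2)]; (4) [penguin(tweety) -> has_feathers(tweety)]; (14) [red(tweety) -> blue(tweety)]. ⇒ new: swims(obj2), bird(obj2), has_feathers(tweety), blue(tweety).
[2] (6) [blue(tweety) -> valid(obj2)]; (8) [open(tweety) AND swims(obj2) -> visible(obj2)]; (11) [bird(obj2) AND blue(tweety) AND swims(obj2) -> wooden(tweety)]. ⇒ new: valid(obj2), visible(obj2), wooden(tweety).
[3] (9) [wooden(tweety) -> closed(obj2)]. ⇒ new: closed(obj2).
[4] (10) [closed(obj2) AND metal(obj2) -> cold(tweety)]. ⇒ new: cold(tweety).
[5] (13) [cold(tweety) -> small(tweety)]. ⇒ new: small(tweety).
Closure: {approved(tweety), bird(obj2), blue(tweety), closed(obj2), cold(tweety), flagged(tweety), has_feathers(tweety), large(tweety), metal(obj2), open(tweety), penguin(tweety), red(tweety), small(tweety), swims(obj2), valid(obj2), visible(obj2), wooden(tweety)} — 17 facts.

17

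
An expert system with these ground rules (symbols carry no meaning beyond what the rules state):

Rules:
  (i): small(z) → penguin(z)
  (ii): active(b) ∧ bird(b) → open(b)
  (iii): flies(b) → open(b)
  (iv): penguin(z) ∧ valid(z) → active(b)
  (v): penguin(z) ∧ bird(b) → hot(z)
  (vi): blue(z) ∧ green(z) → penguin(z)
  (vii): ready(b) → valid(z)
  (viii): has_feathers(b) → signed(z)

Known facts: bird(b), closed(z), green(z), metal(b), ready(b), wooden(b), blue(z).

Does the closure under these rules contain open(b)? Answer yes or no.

yes

Round 1 fires (vi), (vii), giving penguin(z), valid(z).
Round 2 fires (iv), (v), giving active(b), hot(z).
Round 3 fires (ii), giving open(b).
open(b) appears in round 3, so it is derivable.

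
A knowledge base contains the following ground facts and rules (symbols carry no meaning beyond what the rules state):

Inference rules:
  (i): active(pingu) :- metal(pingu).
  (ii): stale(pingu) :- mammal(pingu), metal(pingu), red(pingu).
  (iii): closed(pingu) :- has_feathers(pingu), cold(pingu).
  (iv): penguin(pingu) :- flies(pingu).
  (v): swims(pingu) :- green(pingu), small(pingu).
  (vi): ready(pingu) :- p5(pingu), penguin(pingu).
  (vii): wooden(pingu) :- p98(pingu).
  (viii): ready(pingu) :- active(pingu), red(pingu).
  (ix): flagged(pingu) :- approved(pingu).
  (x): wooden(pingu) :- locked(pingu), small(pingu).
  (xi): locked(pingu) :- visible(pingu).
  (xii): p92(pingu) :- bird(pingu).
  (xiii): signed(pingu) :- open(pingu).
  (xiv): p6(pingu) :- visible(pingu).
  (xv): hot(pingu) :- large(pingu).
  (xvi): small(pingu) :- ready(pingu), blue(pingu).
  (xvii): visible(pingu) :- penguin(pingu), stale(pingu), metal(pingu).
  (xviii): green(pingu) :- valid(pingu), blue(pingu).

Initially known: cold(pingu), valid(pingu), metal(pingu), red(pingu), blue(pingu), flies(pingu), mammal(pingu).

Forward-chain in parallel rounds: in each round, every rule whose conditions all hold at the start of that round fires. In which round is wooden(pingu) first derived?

4

Round 1: (i) [active(pingu) :- metal(pingu).]; (ii) [stale(pingu) :- mammal(pingu), metal(pingu), red(pingu).]; (iv) [penguin(pingu) :- flies(pingu).]; (xviii) [green(pingu) :- valid(pingu), blue(pingu).]. Adds active(pingu), stale(pingu), penguin(pingu), green(pingu).
Round 2: (viii) [ready(pingu) :- active(pingu), red(pingu).]; (xvii) [visible(pingu) :- penguin(pingu), stale(pingu), metal(pingu).]. Adds ready(pingu), visible(pingu).
Round 3: (xi) [locked(pingu) :- visible(pingu).]; (xiv) [p6(pingu) :- visible(pingu).]; (xvi) [small(pingu) :- ready(pingu), blue(pingu).]. Adds locked(pingu), p6(pingu), small(pingu).
Round 4: (v) [swims(pingu) :- green(pingu), small(pingu).]; (x) [wooden(pingu) :- locked(pingu), small(pingu).]. Adds swims(pingu), wooden(pingu).
wooden(pingu) first appears in round 4.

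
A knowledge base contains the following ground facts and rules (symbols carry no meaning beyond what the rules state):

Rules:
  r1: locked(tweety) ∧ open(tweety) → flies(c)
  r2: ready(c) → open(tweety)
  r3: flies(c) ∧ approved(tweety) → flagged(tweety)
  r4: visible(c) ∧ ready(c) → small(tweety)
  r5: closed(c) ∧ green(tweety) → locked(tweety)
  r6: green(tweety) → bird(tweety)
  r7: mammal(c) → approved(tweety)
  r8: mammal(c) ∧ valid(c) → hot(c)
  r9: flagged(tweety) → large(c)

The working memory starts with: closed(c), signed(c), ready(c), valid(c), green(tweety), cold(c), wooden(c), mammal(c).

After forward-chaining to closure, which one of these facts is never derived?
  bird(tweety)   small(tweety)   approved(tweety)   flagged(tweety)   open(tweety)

[1] r2 [ready(c) → open(tweety)]; r5 [closed(c) ∧ green(tweety) → locked(tweety)]; r6 [green(tweety) → bird(tweety)]; r7 [mammal(c) → approved(tweety)]; r8 [mammal(c) ∧ valid(c) → hot(c)]. ⇒ new: open(tweety), locked(tweety), bird(tweety), approved(tweety), hot(c).
[2] r1 [locked(tweety) ∧ open(tweety) → flies(c)]. ⇒ new: flies(c).
[3] r3 [flies(c) ∧ approved(tweety) → flagged(tweety)]. ⇒ new: flagged(tweety).
[4] r9 [flagged(tweety) → large(c)]. ⇒ new: large(c).
Derived: open(tweety) (round 1), bird(tweety) (round 1), flagged(tweety) (round 3), approved(tweety) (round 1). small(tweety) never appears in any round.

small(tweety)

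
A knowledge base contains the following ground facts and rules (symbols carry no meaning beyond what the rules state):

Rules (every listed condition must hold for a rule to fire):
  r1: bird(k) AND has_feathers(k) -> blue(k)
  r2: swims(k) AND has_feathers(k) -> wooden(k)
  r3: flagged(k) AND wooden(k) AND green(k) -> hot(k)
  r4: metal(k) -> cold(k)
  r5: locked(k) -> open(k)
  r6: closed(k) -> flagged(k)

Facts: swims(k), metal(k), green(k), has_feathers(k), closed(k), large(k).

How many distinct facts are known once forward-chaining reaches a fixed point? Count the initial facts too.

10

Round 1 — r2, r4, r6, derive wooden(k), cold(k), flagged(k).
Round 2 — r3, derive hot(k).
Closure: {closed(k), cold(k), flagged(k), green(k), has_feathers(k), hot(k), large(k), metal(k), swims(k), wooden(k)} — 10 facts.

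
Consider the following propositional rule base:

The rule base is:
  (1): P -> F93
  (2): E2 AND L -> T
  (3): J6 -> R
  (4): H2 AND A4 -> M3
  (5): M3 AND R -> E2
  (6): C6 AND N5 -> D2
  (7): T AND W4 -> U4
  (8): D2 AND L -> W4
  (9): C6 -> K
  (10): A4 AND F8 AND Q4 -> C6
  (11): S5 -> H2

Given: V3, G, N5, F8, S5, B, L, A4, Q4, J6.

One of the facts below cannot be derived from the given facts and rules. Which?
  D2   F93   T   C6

F93

Round 1: (3) [J6 -> R]; (10) [A4 AND F8 AND Q4 -> C6]; (11) [S5 -> H2]. New: R, C6, H2.
Round 2: (4) [H2 AND A4 -> M3]; (6) [C6 AND N5 -> D2]; (9) [C6 -> K]. New: M3, D2, K.
Round 3: (5) [M3 AND R -> E2]; (8) [D2 AND L -> W4]. New: E2, W4.
Round 4: (2) [E2 AND L -> T]. New: T.
Round 5: (7) [T AND W4 -> U4]. New: U4.
Derived: T (round 4), C6 (round 1), D2 (round 2). F93 never appears in any round.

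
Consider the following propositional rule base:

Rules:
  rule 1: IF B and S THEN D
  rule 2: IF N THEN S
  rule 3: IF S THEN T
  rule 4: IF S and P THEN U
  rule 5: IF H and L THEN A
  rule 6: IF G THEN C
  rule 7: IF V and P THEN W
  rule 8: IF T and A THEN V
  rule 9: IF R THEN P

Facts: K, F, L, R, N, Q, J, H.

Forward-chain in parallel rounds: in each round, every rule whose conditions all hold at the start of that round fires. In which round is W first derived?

Round 1: rule 2 [IF N THEN S]; rule 5 [IF H and L THEN A]; rule 9 [IF R THEN P]. New: S, A, P.
Round 2: rule 3 [IF S THEN T]; rule 4 [IF S and P THEN U]. New: T, U.
Round 3: rule 8 [IF T and A THEN V]. New: V.
Round 4: rule 7 [IF V and P THEN W]. New: W.
W first appears in round 4.

4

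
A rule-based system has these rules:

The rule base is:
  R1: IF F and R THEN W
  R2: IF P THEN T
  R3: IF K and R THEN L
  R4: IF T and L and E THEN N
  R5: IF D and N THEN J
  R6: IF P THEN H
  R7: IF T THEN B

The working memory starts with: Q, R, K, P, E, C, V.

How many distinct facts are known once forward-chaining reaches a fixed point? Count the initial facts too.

12

Round 1: R2 [IF P THEN T]; R3 [IF K and R THEN L]; R6 [IF P THEN H]. Adds T, L, H.
Round 2: R4 [IF T and L and E THEN N]; R7 [IF T THEN B]. Adds N, B.
Closure: {B, C, E, H, K, L, N, P, Q, R, T, V} — 12 facts.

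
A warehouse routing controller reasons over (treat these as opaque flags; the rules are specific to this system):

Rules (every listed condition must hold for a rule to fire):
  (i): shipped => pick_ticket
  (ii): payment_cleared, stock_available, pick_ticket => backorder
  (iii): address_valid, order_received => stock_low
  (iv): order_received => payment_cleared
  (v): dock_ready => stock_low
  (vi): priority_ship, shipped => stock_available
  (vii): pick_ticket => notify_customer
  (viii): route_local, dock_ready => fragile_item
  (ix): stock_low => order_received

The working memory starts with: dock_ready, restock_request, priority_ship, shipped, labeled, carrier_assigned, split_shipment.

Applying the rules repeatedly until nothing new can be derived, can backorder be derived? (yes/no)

Round 1 — (i), (v), (vi), derive pick_ticket, stock_low, stock_available.
Round 2 — (vii), (ix), derive notify_customer, order_received.
Round 3 — (iv), derive payment_cleared.
Round 4 — (ii), derive backorder.
backorder appears in round 4, so it is derivable.

yes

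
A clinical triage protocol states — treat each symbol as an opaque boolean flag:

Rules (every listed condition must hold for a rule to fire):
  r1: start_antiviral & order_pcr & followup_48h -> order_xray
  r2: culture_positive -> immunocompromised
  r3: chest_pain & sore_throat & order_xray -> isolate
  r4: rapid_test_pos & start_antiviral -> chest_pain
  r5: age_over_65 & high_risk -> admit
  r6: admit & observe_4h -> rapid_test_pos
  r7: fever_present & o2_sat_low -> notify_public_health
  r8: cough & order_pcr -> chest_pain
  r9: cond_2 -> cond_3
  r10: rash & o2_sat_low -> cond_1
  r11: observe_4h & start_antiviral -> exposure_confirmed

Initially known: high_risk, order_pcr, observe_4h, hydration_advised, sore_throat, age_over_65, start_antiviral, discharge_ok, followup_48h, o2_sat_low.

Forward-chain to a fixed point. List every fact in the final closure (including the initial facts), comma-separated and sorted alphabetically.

admit, age_over_65, chest_pain, discharge_ok, exposure_confirmed, followup_48h, high_risk, hydration_advised, isolate, o2_sat_low, observe_4h, order_pcr, order_xray, rapid_test_pos, sore_throat, start_antiviral

Round 1: r1 [start_antiviral & order_pcr & followup_48h -> order_xray]; r5 [age_over_65 & high_risk -> admit]; r11 [observe_4h & start_antiviral -> exposure_confirmed]. New: order_xray, admit, exposure_confirmed.
Round 2: r6 [admit & observe_4h -> rapid_test_pos]. New: rapid_test_pos.
Round 3: r4 [rapid_test_pos & start_antiviral -> chest_pain]. New: chest_pain.
Round 4: r3 [chest_pain & sore_throat & order_xray -> isolate]. New: isolate.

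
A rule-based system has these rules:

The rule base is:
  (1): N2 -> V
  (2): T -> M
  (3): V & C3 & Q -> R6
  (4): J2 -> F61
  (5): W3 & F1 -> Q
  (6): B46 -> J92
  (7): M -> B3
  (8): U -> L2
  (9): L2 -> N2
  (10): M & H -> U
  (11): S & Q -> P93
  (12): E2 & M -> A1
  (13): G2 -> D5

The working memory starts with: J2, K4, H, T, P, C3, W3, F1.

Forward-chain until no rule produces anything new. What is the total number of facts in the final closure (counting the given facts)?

[1] (2) [T -> M]; (4) [J2 -> F61]; (5) [W3 & F1 -> Q]. ⇒ new: M, F61, Q.
[2] (7) [M -> B3]; (10) [M & H -> U]. ⇒ new: B3, U.
[3] (8) [U -> L2]. ⇒ new: L2.
[4] (9) [L2 -> N2]. ⇒ new: N2.
[5] (1) [N2 -> V]. ⇒ new: V.
[6] (3) [V & C3 & Q -> R6]. ⇒ new: R6.
Closure: {B3, C3, F1, F61, H, J2, K4, L2, M, N2, P, Q, R6, T, U, V, W3} — 17 facts.

17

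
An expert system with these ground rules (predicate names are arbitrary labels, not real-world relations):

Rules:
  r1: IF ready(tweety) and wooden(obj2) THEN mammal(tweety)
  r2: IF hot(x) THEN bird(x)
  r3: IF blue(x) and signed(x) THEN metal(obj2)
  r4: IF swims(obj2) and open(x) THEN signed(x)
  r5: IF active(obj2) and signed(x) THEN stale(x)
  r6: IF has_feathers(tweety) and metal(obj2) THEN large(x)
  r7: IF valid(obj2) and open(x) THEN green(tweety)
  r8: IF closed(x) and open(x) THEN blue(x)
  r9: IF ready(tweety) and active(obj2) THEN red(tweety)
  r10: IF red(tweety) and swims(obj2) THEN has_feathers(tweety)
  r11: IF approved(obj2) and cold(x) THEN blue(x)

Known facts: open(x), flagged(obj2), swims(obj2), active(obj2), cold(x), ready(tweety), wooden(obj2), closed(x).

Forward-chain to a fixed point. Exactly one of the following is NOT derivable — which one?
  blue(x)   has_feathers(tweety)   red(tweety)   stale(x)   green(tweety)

[1] r1 [IF ready(tweety) and wooden(obj2) THEN mammal(tweety)]; r4 [IF swims(obj2) and open(x) THEN signed(x)]; r8 [IF closed(x) and open(x) THEN blue(x)]; r9 [IF ready(tweety) and active(obj2) THEN red(tweety)]. ⇒ new: mammal(tweety), signed(x), blue(x), red(tweety).
[2] r3 [IF blue(x) and signed(x) THEN metal(obj2)]; r5 [IF active(obj2) and signed(x) THEN stale(x)]; r10 [IF red(tweety) and swims(obj2) THEN has_feathers(tweety)]. ⇒ new: metal(obj2), stale(x), has_feathers(tweety).
[3] r6 [IF has_feathers(tweety) and metal(obj2) THEN large(x)]. ⇒ new: large(x).
Derived: has_feathers(tweety) (round 2), blue(x) (round 1), stale(x) (round 2), red(tweety) (round 1). green(tweety) never appears in any round.

green(tweety)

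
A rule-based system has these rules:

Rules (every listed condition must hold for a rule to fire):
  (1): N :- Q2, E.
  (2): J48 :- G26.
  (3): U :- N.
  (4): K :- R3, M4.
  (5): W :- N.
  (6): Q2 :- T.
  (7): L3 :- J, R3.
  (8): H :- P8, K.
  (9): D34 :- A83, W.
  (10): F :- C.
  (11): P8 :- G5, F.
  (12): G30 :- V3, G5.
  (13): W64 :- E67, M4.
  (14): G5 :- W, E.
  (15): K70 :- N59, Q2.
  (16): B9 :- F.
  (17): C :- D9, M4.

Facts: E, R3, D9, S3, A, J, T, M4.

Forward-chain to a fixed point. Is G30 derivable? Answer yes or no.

no

Round 1 — (4), (6), (7), (17), derive K, Q2, L3, C.
Round 2 — (1), (10), derive N, F.
Round 3 — (3), (5), (16), derive U, W, B9.
Round 4 — (14), derive G5.
Round 5 — (11), derive P8.
Round 6 — (8), derive H.
Fixed point reached. G30 is concluded only by (12); (12) needs V3 (never derived).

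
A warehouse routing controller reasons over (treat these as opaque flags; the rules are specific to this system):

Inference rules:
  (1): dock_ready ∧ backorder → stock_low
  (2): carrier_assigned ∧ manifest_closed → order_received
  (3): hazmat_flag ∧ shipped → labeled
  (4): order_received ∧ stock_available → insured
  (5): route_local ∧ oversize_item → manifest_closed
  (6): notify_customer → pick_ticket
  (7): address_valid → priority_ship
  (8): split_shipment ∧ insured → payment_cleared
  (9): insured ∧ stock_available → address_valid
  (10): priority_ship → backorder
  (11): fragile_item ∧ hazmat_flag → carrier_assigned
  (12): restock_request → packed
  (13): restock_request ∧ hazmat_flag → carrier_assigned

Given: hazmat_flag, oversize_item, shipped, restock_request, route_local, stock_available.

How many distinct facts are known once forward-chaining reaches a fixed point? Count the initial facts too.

Round 1 fires (3), (5), (12), (13), giving labeled, manifest_closed, packed, carrier_assigned.
Round 2 fires (2), giving order_received.
Round 3 fires (4), giving insured.
Round 4 fires (9), giving address_valid.
Round 5 fires (7), giving priority_ship.
Round 6 fires (10), giving backorder.
Closure: {address_valid, backorder, carrier_assigned, hazmat_flag, insured, labeled, manifest_closed, order_received, oversize_item, packed, priority_ship, restock_request, route_local, shipped, stock_available} — 15 facts.

15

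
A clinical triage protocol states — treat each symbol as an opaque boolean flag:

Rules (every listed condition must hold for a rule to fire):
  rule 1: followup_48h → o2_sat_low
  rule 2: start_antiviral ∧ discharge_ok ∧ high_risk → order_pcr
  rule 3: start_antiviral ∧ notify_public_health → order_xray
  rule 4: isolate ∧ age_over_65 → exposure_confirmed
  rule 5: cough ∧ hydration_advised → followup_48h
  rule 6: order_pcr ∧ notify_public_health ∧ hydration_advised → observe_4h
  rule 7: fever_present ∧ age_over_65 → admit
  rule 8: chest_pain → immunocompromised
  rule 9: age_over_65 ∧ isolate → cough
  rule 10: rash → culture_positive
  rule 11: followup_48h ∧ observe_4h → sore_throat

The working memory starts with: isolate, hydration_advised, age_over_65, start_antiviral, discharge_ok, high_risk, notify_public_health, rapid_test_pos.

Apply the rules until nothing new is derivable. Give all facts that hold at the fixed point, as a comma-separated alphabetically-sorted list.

[1] rule 2 [start_antiviral ∧ discharge_ok ∧ high_risk → order_pcr]; rule 3 [start_antiviral ∧ notify_public_health → order_xray]; rule 4 [isolate ∧ age_over_65 → exposure_confirmed]; rule 9 [age_over_65 ∧ isolate → cough]. ⇒ new: order_pcr, order_xray, exposure_confirmed, cough.
[2] rule 5 [cough ∧ hydration_advised → followup_48h]; rule 6 [order_pcr ∧ notify_public_health ∧ hydration_advised → observe_4h]. ⇒ new: followup_48h, observe_4h.
[3] rule 1 [followup_48h → o2_sat_low]; rule 11 [followup_48h ∧ observe_4h → sore_throat]. ⇒ new: o2_sat_low, sore_throat.

age_over_65, cough, discharge_ok, exposure_confirmed, followup_48h, high_risk, hydration_advised, isolate, notify_public_health, o2_sat_low, observe_4h, order_pcr, order_xray, rapid_test_pos, sore_throat, start_antiviral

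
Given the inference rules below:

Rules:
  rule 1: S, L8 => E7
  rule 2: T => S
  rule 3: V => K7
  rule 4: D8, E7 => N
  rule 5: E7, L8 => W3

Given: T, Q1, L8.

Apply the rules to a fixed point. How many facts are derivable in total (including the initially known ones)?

Round 1: rule 2 [T => S]. Adds S.
Round 2: rule 1 [S, L8 => E7]. Adds E7.
Round 3: rule 5 [E7, L8 => W3]. Adds W3.
Closure: {E7, L8, Q1, S, T, W3} — 6 facts.

6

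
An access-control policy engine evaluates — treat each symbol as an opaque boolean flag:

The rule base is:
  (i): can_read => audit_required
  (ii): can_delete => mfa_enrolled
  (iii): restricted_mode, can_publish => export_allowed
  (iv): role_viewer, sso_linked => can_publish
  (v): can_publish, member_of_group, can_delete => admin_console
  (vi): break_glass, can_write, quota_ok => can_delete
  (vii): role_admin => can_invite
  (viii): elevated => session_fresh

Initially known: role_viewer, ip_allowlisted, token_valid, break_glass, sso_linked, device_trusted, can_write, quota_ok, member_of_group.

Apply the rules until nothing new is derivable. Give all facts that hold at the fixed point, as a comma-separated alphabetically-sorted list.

Round 1 fires (iv), (vi), giving can_publish, can_delete.
Round 2 fires (ii), (v), giving mfa_enrolled, admin_console.

admin_console, break_glass, can_delete, can_publish, can_write, device_trusted, ip_allowlisted, member_of_group, mfa_enrolled, quota_ok, role_viewer, sso_linked, token_valid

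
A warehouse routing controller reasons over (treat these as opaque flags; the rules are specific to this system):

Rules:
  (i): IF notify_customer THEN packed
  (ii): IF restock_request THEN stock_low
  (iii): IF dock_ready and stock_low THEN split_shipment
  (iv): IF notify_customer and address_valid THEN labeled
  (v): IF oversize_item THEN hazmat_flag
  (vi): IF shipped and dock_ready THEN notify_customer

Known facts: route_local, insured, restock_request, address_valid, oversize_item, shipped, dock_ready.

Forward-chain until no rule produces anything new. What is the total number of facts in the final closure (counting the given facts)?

Round 1 fires (ii), (v), (vi), giving stock_low, hazmat_flag, notify_customer.
Round 2 fires (i), (iii), (iv), giving packed, split_shipment, labeled.
Closure: {address_valid, dock_ready, hazmat_flag, insured, labeled, notify_customer, oversize_item, packed, restock_request, route_local, shipped, split_shipment, stock_low} — 13 facts.

13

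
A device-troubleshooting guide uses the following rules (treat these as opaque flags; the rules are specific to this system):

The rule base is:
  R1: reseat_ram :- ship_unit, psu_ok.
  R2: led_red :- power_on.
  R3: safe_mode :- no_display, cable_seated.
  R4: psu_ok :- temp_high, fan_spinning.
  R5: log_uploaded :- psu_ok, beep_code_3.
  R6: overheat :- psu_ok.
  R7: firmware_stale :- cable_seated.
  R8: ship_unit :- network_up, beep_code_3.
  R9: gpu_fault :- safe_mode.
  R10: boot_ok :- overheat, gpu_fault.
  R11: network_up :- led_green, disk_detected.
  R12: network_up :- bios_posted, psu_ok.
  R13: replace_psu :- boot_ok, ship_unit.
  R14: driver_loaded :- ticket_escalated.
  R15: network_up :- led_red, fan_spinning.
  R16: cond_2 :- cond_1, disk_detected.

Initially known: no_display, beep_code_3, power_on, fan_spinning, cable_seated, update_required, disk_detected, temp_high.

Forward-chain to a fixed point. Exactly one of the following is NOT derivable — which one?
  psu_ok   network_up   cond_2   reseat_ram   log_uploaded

Round 1 — R2, R3, R4, R7, derive led_red, safe_mode, psu_ok, firmware_stale.
Round 2 — R5, R6, R9, R15, derive log_uploaded, overheat, gpu_fault, network_up.
Round 3 — R8, R10, derive ship_unit, boot_ok.
Round 4 — R1, R13, derive reseat_ram, replace_psu.
Derived: reseat_ram (round 4), psu_ok (round 1), log_uploaded (round 2), network_up (round 2). cond_2 never appears in any round.

cond_2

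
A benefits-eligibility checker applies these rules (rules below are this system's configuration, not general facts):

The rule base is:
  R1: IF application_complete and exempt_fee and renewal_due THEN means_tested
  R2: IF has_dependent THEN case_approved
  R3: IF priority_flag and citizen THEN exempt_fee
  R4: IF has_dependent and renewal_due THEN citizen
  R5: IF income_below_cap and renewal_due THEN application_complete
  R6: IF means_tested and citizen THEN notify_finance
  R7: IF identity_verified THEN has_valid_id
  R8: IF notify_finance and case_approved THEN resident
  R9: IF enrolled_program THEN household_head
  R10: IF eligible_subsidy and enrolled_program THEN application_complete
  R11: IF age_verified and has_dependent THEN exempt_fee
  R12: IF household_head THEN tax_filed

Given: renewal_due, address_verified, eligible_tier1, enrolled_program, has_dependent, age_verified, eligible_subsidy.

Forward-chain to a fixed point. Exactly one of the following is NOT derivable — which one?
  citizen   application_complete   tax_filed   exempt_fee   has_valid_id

Round 1 — R2, R4, R9, R10, R11, derive case_approved, citizen, household_head, application_complete, exempt_fee.
Round 2 — R1, R12, derive means_tested, tax_filed.
Round 3 — R6, derive notify_finance.
Round 4 — R8, derive resident.
Derived: exempt_fee (round 1), tax_filed (round 2), citizen (round 1), application_complete (round 1). has_valid_id never appears in any round.

has_valid_id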